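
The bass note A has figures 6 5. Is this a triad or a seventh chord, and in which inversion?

seventh chord, first inversion

6 5 is shorthand for 6/5/3.
Intervals of 6/5/3 above the bass form a seventh chord; the bass is the third, so this is first inversion.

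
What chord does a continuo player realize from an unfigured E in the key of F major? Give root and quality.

E diminished

An unfigured bass indicates a triad in root position.
In root position the bass is the root, so the root is E.
The chord tones are E, G, Bb, giving E diminished.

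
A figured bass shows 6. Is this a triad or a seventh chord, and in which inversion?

6 is shorthand for 6/3.
Intervals of 6/3 above the bass form a triad; the bass is the third, so this is first inversion.

triad, first inversion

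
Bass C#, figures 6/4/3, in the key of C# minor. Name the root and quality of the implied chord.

The figures 6/4/3 indicate a seventh chord in second inversion.
In second inversion the root lies a fourth above the bass: a fourth above C# in C# minor is F#.
The chord tones are C#, E, F#, A, giving F# minor seventh.

F# minor seventh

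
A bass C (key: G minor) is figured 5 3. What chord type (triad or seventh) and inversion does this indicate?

Intervals of 5/3 above the bass form a triad; the bass is the root, so this is root position.

triad, root position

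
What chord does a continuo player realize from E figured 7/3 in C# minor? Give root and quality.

The figures 7/3 indicate a seventh chord in root position.
In root position the bass is the root, so the root is E.
The chord tones are E, G#, B, D#, giving E major seventh.

E major seventh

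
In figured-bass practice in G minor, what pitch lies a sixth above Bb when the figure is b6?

Gb

Counting 5 letter steps above Bb lands on G; in G minor, that letter is G.
The b6 figure lowers it a semitone, giving Gb.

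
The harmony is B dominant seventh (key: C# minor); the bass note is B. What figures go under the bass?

7

B is the root of B dominant seventh, so the chord is in root position.
A seventh chord in root position is figured 7/5/3, conventionally abbreviated 7.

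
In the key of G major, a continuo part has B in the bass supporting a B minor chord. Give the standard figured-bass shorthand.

B is the root of B minor, so the chord is in root position.
A triad in root position is figured 5/3, conventionally abbreviated (no figures — root-position triad).

no figures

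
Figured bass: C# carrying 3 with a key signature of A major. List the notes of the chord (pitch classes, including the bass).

C#, E, G#

The written figures 3 are shorthand for 5/3: the 5 is implied.
A third above C# in this key is E.
A fifth above C# in this key is G#.
Together with the bass C#, this spells C# minor in root position.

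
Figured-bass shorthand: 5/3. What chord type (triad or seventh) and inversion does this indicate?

Intervals of 5/3 above the bass form a triad; the bass is the root, so this is root position.

triad, root position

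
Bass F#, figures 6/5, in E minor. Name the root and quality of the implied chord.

The figures 6/5 indicate a seventh chord in first inversion.
In first inversion the root lies a sixth above the bass: a sixth above F# in E minor is D.
The chord tones are F#, A, C, D, giving D dominant seventh.

D dominant seventh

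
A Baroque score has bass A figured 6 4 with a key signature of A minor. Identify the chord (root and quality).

D minor

The figures 6 4 indicate a triad in second inversion.
In second inversion the root lies a fourth above the bass: a fourth above A in A minor is D.
The chord tones are A, D, F, giving D minor.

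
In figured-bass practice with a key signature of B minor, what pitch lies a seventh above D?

C#

Counting 6 letter steps above D lands on C; in B minor, that letter is C#.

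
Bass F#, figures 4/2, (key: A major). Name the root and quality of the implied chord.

G# half-diminished seventh

The figures 4/2 indicate a seventh chord in third inversion.
In third inversion the root lies a second above the bass: a second above F# in A major is G#.
The chord tones are F#, G#, B, D, giving G# half-diminished seventh.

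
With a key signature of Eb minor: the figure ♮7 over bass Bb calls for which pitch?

A

Counting 6 letter steps above Bb lands on A; in Eb minor, that letter is Ab.
The ♮7 figure makes it natural, giving A.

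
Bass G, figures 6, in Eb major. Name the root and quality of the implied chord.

Eb major

The figures 6 indicate a triad in first inversion.
In first inversion the root lies a sixth above the bass: a sixth above G in Eb major is Eb.
The chord tones are G, Bb, Eb, giving Eb major.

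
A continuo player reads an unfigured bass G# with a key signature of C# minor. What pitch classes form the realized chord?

G#, B, D#

An unfigured bass implies 5/3.
A third above G# in this key is B.
A fifth above G# in this key is D#.
Together with the bass G#, this spells G# minor in root position.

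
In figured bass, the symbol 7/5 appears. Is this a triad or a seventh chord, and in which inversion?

7/5 is shorthand for 7/5/3.
Intervals of 7/5/3 above the bass form a seventh chord; the bass is the root, so this is root position.

seventh chord, root position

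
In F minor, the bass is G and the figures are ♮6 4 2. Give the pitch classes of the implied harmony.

A second above G in this key is Ab.
A fourth above G in this key is C.
A sixth above G in this key is Eb, made natural (E) by the ♮ figure.
Together with the bass G, this spells Ab augmented major seventh in third inversion.

G, Ab, C, E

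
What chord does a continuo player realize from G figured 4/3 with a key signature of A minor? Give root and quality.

The figures 4/3 indicate a seventh chord in second inversion.
In second inversion the root lies a fourth above the bass: a fourth above G in A minor is C.
The chord tones are G, B, C, E, giving C major seventh.

C major seventh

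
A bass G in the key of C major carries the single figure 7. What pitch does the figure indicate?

F

Counting 6 letter steps above G lands on F; in C major, that letter is F.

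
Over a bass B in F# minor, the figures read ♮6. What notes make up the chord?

The written figures ♮6 are shorthand for 6/3: the 3 is implied.
A third above B in this key is D.
A sixth above B in this key is G#, made natural (G) by the ♮ figure.
Together with the bass B, this spells G major in first inversion.

B, D, G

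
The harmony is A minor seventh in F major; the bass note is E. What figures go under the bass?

E is the fifth of A minor seventh, so the chord is in second inversion.
A seventh chord in second inversion is figured 6/4/3, conventionally abbreviated 4/3.

4/3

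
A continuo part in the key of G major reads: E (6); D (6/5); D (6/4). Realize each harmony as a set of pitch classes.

E (6/3): E, G, C.
D (6/5/3): D, F#, A, B.
D (6/4): D, G, B.

E, G, C | D, F#, A, B | D, G, B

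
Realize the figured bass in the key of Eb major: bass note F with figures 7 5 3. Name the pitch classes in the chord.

F, Ab, C, Eb

A third above F in this key is Ab.
A fifth above F in this key is C.
A seventh above F in this key is Eb.
Together with the bass F, this spells F minor seventh in root position.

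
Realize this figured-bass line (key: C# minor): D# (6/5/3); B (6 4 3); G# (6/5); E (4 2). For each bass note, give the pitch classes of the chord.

D#, F#, A, B | B, D#, E, G# | G#, B, D#, E | E, F#, A, C#

D# (6/5/3): D#, F#, A, B.
B (6/4/3): B, D#, E, G#.
G# (6/5/3): G#, B, D#, E.
E (6/4/2): E, F#, A, C#.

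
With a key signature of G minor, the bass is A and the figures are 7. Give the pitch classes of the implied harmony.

The written figures 7 are shorthand for 7/5/3: the 5/3 are implied.
A third above A in this key is C.
A fifth above A in this key is Eb.
A seventh above A in this key is G.
Together with the bass A, this spells A half-diminished seventh in root position.

A, C, Eb, G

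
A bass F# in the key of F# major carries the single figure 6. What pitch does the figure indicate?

D#

Counting 5 letter steps above F# lands on D; in F# major, that letter is D#.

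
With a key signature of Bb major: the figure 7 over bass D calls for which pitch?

C

Counting 6 letter steps above D lands on C; in Bb major, that letter is C.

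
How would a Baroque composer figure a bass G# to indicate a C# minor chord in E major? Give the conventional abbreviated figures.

G# is the fifth of C# minor, so the chord is in second inversion.
A triad in second inversion is figured 6/4, conventionally abbreviated 6/4.

6/4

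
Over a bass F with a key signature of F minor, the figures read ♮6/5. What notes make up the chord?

F, Ab, C, D

The written figures ♮6/5 are shorthand for 6/5/3: the 3 is implied.
A third above F in this key is Ab.
A fifth above F in this key is C.
A sixth above F in this key is Db, made natural (D) by the ♮ figure.
Together with the bass F, this spells D half-diminished seventh in first inversion.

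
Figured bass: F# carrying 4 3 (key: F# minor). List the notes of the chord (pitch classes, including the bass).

The written figures 4 3 are shorthand for 6/4/3: the 6 is implied.
A third above F# in this key is A.
A fourth above F# in this key is B.
A sixth above F# in this key is D.
Together with the bass F#, this spells B minor seventh in second inversion.

F#, A, B, D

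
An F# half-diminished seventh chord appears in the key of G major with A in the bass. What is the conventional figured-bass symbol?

6/5

A is the third of F# half-diminished seventh, so the chord is in first inversion.
A seventh chord in first inversion is figured 6/5/3, conventionally abbreviated 6/5.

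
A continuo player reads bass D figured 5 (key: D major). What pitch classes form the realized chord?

The written figures 5 are shorthand for 5/3: the 3 is implied.
A third above D in this key is F#.
A fifth above D in this key is A.
Together with the bass D, this spells D major in root position.

D, F#, A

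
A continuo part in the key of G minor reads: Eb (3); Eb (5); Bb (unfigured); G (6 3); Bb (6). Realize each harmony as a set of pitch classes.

Eb, G, Bb | Eb, G, Bb | Bb, D, F | G, Bb, Eb | Bb, D, G

Eb (5/3): Eb, G, Bb.
Eb (5/3): Eb, G, Bb.
Bb (5/3): Bb, D, F.
G (6/3): G, Bb, Eb.
Bb (6/3): Bb, D, G.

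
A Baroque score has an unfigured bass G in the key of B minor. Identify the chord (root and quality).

An unfigured bass indicates a triad in root position.
In root position the bass is the root, so the root is G.
The chord tones are G, B, D, giving G major.

G major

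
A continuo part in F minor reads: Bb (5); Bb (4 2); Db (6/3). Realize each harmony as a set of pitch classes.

Bb (5/3): Bb, Db, F.
Bb (6/4/2): Bb, C, Eb, G.
Db (6/3): Db, F, Bb.

Bb, Db, F | Bb, C, Eb, G | Db, F, Bb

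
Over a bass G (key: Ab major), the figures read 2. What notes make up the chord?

The written figures 2 are shorthand for 6/4/2: the 6/4 are implied.
A second above G in this key is Ab.
A fourth above G in this key is C.
A sixth above G in this key is Eb.
Together with the bass G, this spells Ab major seventh in third inversion.

G, Ab, C, Eb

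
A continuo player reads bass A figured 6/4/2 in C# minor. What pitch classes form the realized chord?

A second above A in this key is B.
A fourth above A in this key is D#.
A sixth above A in this key is F#.
Together with the bass A, this spells B dominant seventh in third inversion.

A, B, D#, F#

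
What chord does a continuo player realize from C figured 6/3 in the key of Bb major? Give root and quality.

The figures 6/3 indicate a triad in first inversion.
In first inversion the root lies a sixth above the bass: a sixth above C in Bb major is A.
The chord tones are C, Eb, A, giving A diminished.

A diminished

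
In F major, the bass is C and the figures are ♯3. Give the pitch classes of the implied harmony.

C, E#, G

The written figures ♯3 are shorthand for 5/3: the 5 is implied.
A third above C in this key is E, raised to E# by the sharp.
A fifth above C in this key is G.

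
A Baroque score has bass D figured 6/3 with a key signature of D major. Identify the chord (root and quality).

B minor

The figures 6/3 indicate a triad in first inversion.
In first inversion the root lies a sixth above the bass: a sixth above D in D major is B.
The chord tones are D, F#, B, giving B minor.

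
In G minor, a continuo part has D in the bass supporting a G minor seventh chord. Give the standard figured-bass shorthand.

4/3

D is the fifth of G minor seventh, so the chord is in second inversion.
A seventh chord in second inversion is figured 6/4/3, conventionally abbreviated 4/3.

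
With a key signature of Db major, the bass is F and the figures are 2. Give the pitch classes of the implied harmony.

The written figures 2 are shorthand for 6/4/2: the 6/4 are implied.
A second above F in this key is Gb.
A fourth above F in this key is Bb.
A sixth above F in this key is Db.
Together with the bass F, this spells Gb major seventh in third inversion.

F, Gb, Bb, Db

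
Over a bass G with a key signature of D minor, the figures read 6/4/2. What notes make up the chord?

G, A, C, E

A second above G in this key is A.
A fourth above G in this key is C.
A sixth above G in this key is E.
Together with the bass G, this spells A minor seventh in third inversion.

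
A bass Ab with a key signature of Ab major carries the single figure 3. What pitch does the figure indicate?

C

Counting 2 letter steps above Ab lands on C; in Ab major, that letter is C.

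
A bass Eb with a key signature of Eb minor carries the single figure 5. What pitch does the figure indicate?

Bb

Counting 4 letter steps above Eb lands on B; in Eb minor, that letter is Bb.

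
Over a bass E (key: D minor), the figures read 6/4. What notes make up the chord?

E, A, C

A fourth above E in this key is A.
A sixth above E in this key is C.
Together with the bass E, this spells A minor in second inversion.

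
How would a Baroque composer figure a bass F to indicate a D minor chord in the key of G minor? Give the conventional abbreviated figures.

F is the third of D minor, so the chord is in first inversion.
A triad in first inversion is figured 6/3, conventionally abbreviated 6.

6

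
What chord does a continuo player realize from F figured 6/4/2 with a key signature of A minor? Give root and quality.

The figures 6/4/2 indicate a seventh chord in third inversion.
In third inversion the root lies a second above the bass: a second above F in A minor is G.
The chord tones are F, G, B, D, giving G dominant seventh.

G dominant seventh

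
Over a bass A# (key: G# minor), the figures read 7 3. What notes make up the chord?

The written figures 7 3 are shorthand for 7/5/3: the 5 is implied.
A third above A# in this key is C#.
A fifth above A# in this key is E.
A seventh above A# in this key is G#.
Together with the bass A#, this spells A# half-diminished seventh in root position.

A#, C#, E, G#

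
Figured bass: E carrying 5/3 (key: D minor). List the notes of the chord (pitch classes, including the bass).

E, G, Bb

A third above E in this key is G.
A fifth above E in this key is Bb.
Together with the bass E, this spells E diminished in root position.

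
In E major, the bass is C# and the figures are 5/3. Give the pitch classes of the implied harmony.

C#, E, G#

A third above C# in this key is E.
A fifth above C# in this key is G#.
Together with the bass C#, this spells C# minor in root position.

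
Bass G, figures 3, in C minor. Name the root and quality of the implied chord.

G minor

The figures 3 indicate a triad in root position.
In root position the bass is the root, so the root is G.
The chord tones are G, Bb, D, giving G minor.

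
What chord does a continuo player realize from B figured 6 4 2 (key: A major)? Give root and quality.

The figures 6 4 2 indicate a seventh chord in third inversion.
In third inversion the root lies a second above the bass: a second above B in A major is C#.
The chord tones are B, C#, E, G#, giving C# minor seventh.

C# minor seventh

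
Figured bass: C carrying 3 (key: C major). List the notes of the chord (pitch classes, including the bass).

The written figures 3 are shorthand for 5/3: the 5 is implied.
A third above C in this key is E.
A fifth above C in this key is G.
Together with the bass C, this spells C major in root position.

C, E, G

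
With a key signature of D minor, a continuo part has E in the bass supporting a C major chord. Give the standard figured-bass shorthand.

6

E is the third of C major, so the chord is in first inversion.
A triad in first inversion is figured 6/3, conventionally abbreviated 6.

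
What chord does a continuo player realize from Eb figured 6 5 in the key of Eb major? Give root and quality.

C minor seventh

The figures 6 5 indicate a seventh chord in first inversion.
In first inversion the root lies a sixth above the bass: a sixth above Eb in Eb major is C.
The chord tones are Eb, G, Bb, C, giving C minor seventh.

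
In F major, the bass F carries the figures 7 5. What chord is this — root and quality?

F major seventh

The figures 7 5 indicate a seventh chord in root position.
In root position the bass is the root, so the root is F.
The chord tones are F, A, C, E, giving F major seventh.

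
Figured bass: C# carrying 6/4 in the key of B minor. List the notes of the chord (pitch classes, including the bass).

C#, F#, A

A fourth above C# in this key is F#.
A sixth above C# in this key is A.
Together with the bass C#, this spells F# minor in second inversion.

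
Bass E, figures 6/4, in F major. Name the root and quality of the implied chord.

The figures 6/4 indicate a triad in second inversion.
In second inversion the root lies a fourth above the bass: a fourth above E in F major is A.
The chord tones are E, A, C, giving A minor.

A minor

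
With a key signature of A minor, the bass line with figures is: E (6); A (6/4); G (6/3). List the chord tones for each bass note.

E, G, C | A, D, F | G, B, E

E (6/3): E, G, C.
A (6/4): A, D, F.
G (6/3): G, B, E.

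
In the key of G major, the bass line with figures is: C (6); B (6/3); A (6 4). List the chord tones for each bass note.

C (6/3): C, E, A.
B (6/3): B, D, G.
A (6/4): A, D, F#.

C, E, A | B, D, G | A, D, F#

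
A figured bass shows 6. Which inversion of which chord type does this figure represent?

triad, first inversion

6 is shorthand for 6/3.
Intervals of 6/3 above the bass form a triad; the bass is the third, so this is first inversion.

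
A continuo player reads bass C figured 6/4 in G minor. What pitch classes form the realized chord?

C, F, A

A fourth above C in this key is F.
A sixth above C in this key is A.
Together with the bass C, this spells F major in second inversion.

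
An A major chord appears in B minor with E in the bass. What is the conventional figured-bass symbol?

E is the fifth of A major, so the chord is in second inversion.
A triad in second inversion is figured 6/4, conventionally abbreviated 6/4.

6/4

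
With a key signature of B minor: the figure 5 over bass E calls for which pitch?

B

Counting 4 letter steps above E lands on B; in B minor, that letter is B.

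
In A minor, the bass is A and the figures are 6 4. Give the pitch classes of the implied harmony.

A, D, F

A fourth above A in this key is D.
A sixth above A in this key is F.
Together with the bass A, this spells D minor in second inversion.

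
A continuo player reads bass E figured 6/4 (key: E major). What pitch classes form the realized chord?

E, A, C#

A fourth above E in this key is A.
A sixth above E in this key is C#.
Together with the bass E, this spells A major in second inversion.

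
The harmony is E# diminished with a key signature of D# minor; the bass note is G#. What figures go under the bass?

6

G# is the third of E# diminished, so the chord is in first inversion.
A triad in first inversion is figured 6/3, conventionally abbreviated 6.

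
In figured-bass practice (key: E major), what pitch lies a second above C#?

Counting 1 letter step above C# lands on D; in E major, that letter is D#.

D#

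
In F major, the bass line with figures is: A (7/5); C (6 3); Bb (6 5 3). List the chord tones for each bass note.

A (7/5/3): A, C, E, G.
C (6/3): C, E, A.
Bb (6/5/3): Bb, D, F, G.

A, C, E, G | C, E, A | Bb, D, F, G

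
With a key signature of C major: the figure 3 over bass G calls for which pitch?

B

Counting 2 letter steps above G lands on B; in C major, that letter is B.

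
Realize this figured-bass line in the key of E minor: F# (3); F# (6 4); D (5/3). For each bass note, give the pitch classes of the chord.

F# (5/3): F#, A, C.
F# (6/4): F#, B, D.
D (5/3): D, F#, A.

F#, A, C | F#, B, D | D, F#, A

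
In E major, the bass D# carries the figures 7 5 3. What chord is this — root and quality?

D# half-diminished seventh

The figures 7 5 3 indicate a seventh chord in root position.
In root position the bass is the root, so the root is D#.
The chord tones are D#, F#, A, C#, giving D# half-diminished seventh.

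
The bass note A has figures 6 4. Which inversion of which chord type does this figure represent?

Intervals of 6/4 above the bass form a triad; the bass is the fifth, so this is second inversion.

triad, second inversion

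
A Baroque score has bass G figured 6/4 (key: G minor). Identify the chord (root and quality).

C minor

The figures 6/4 indicate a triad in second inversion.
In second inversion the root lies a fourth above the bass: a fourth above G in G minor is C.
The chord tones are G, C, Eb, giving C minor.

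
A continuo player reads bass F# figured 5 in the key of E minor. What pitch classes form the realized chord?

The written figures 5 are shorthand for 5/3: the 3 is implied.
A third above F# in this key is A.
A fifth above F# in this key is C.
Together with the bass F#, this spells F# diminished in root position.

F#, A, C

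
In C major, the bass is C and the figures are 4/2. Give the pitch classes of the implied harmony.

C, D, F, A

The written figures 4/2 are shorthand for 6/4/2: the 6 is implied.
A second above C in this key is D.
A fourth above C in this key is F.
A sixth above C in this key is A.
Together with the bass C, this spells D minor seventh in third inversion.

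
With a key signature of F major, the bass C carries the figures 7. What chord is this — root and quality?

The figures 7 indicate a seventh chord in root position.
In root position the bass is the root, so the root is C.
The chord tones are C, E, G, Bb, giving C dominant seventh.

C dominant seventh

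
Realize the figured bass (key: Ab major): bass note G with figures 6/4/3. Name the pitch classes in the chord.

G, Bb, C, Eb

A third above G in this key is Bb.
A fourth above G in this key is C.
A sixth above G in this key is Eb.
Together with the bass G, this spells C minor seventh in second inversion.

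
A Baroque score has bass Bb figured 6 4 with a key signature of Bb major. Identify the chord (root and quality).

Eb major

The figures 6 4 indicate a triad in second inversion.
In second inversion the root lies a fourth above the bass: a fourth above Bb in Bb major is Eb.
The chord tones are Bb, Eb, G, giving Eb major.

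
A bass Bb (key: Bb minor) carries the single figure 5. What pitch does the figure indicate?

F

Counting 4 letter steps above Bb lands on F; in Bb minor, that letter is F.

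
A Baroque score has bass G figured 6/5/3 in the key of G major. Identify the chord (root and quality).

The figures 6/5/3 indicate a seventh chord in first inversion.
In first inversion the root lies a sixth above the bass: a sixth above G in G major is E.
The chord tones are G, B, D, E, giving E minor seventh.

E minor seventh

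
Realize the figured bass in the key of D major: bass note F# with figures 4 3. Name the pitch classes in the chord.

The written figures 4 3 are shorthand for 6/4/3: the 6 is implied.
A third above F# in this key is A.
A fourth above F# in this key is B.
A sixth above F# in this key is D.
Together with the bass F#, this spells B minor seventh in second inversion.

F#, A, B, D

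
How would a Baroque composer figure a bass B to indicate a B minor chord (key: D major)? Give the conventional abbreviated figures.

no figures

B is the root of B minor, so the chord is in root position.
A triad in root position is figured 5/3, conventionally abbreviated (no figures — root-position triad).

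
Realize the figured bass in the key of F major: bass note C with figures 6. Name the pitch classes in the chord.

The written figures 6 are shorthand for 6/3: the 3 is implied.
A third above C in this key is E.
A sixth above C in this key is A.
Together with the bass C, this spells A minor in first inversion.

C, E, A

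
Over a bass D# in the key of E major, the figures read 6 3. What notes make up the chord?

D#, F#, B

A third above D# in this key is F#.
A sixth above D# in this key is B.
Together with the bass D#, this spells B major in first inversion.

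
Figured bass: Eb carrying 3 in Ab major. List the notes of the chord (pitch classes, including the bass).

Eb, G, Bb

The written figures 3 are shorthand for 5/3: the 5 is implied.
A third above Eb in this key is G.
A fifth above Eb in this key is Bb.
Together with the bass Eb, this spells Eb major in root position.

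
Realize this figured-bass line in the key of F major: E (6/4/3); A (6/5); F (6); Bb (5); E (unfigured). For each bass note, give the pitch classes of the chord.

E, G, A, C | A, C, E, F | F, A, D | Bb, D, F | E, G, Bb

E (6/4/3): E, G, A, C.
A (6/5/3): A, C, E, F.
F (6/3): F, A, D.
Bb (5/3): Bb, D, F.
E (5/3): E, G, Bb.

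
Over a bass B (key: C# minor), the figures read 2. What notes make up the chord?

B, C#, E, G#

The written figures 2 are shorthand for 6/4/2: the 6/4 are implied.
A second above B in this key is C#.
A fourth above B in this key is E.
A sixth above B in this key is G#.
Together with the bass B, this spells C# minor seventh in third inversion.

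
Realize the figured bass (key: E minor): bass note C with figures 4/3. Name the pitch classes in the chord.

C, E, F#, A

The written figures 4/3 are shorthand for 6/4/3: the 6 is implied.
A third above C in this key is E.
A fourth above C in this key is F#.
A sixth above C in this key is A.
Together with the bass C, this spells F# half-diminished seventh in second inversion.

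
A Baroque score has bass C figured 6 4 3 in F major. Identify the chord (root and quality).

F major seventh

The figures 6 4 3 indicate a seventh chord in second inversion.
In second inversion the root lies a fourth above the bass: a fourth above C in F major is F.
The chord tones are C, E, F, A, giving F major seventh.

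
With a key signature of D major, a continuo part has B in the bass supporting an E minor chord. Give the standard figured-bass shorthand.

B is the fifth of E minor, so the chord is in second inversion.
A triad in second inversion is figured 6/4, conventionally abbreviated 6/4.

6/4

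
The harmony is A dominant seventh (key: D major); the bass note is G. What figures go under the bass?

4/2

G is the seventh of A dominant seventh, so the chord is in third inversion.
A seventh chord in third inversion is figured 6/4/2, conventionally abbreviated 4/2.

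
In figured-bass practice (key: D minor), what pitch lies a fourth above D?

G

Counting 3 letter steps above D lands on G; in D minor, that letter is G.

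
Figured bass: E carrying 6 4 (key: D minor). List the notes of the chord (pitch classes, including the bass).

A fourth above E in this key is A.
A sixth above E in this key is C.
Together with the bass E, this spells A minor in second inversion.

E, A, C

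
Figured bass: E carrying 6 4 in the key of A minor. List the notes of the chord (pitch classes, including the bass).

A fourth above E in this key is A.
A sixth above E in this key is C.
Together with the bass E, this spells A minor in second inversion.

E, A, C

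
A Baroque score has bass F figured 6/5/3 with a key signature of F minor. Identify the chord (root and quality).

The figures 6/5/3 indicate a seventh chord in first inversion.
In first inversion the root lies a sixth above the bass: a sixth above F in F minor is Db.
The chord tones are F, Ab, C, Db, giving Db major seventh.

Db major seventh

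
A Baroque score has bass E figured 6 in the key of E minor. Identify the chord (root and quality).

C major

The figures 6 indicate a triad in first inversion.
In first inversion the root lies a sixth above the bass: a sixth above E in E minor is C.
The chord tones are E, G, C, giving C major.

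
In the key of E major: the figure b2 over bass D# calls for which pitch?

Eb

Counting 1 letter step above D# lands on E; in E major, that letter is E.
The b2 figure lowers it a semitone, giving Eb.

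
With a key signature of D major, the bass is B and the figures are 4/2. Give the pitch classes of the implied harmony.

B, C#, E, G

The written figures 4/2 are shorthand for 6/4/2: the 6 is implied.
A second above B in this key is C#.
A fourth above B in this key is E.
A sixth above B in this key is G.
Together with the bass B, this spells C# half-diminished seventh in third inversion.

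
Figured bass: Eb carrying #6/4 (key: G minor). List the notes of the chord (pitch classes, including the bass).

A fourth above Eb in this key is A.
A sixth above Eb in this key is C, raised to C# by the sharp.

Eb, A, C#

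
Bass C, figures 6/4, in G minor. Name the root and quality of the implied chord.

F major

The figures 6/4 indicate a triad in second inversion.
In second inversion the root lies a fourth above the bass: a fourth above C in G minor is F.
The chord tones are C, F, A, giving F major.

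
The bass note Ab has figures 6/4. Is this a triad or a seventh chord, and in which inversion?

Intervals of 6/4 above the bass form a triad; the bass is the fifth, so this is second inversion.

triad, second inversion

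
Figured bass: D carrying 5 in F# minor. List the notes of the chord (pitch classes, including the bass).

The written figures 5 are shorthand for 5/3: the 3 is implied.
A third above D in this key is F#.
A fifth above D in this key is A.
Together with the bass D, this spells D major in root position.

D, F#, A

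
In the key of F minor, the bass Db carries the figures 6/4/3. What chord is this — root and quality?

The figures 6/4/3 indicate a seventh chord in second inversion.
In second inversion the root lies a fourth above the bass: a fourth above Db in F minor is G.
The chord tones are Db, F, G, Bb, giving G half-diminished seventh.

G half-diminished seventh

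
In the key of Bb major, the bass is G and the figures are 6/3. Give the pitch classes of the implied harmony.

A third above G in this key is Bb.
A sixth above G in this key is Eb.
Together with the bass G, this spells Eb major in first inversion.

G, Bb, Eb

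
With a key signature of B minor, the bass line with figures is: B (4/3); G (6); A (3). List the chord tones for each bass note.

B (6/4/3): B, D, E, G.
G (6/3): G, B, E.
A (5/3): A, C#, E.

B, D, E, G | G, B, E | A, C#, E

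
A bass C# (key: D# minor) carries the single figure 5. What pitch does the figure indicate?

G#

Counting 4 letter steps above C# lands on G; in D# minor, that letter is G#.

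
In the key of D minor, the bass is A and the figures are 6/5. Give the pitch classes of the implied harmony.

A, C, E, F

The written figures 6/5 are shorthand for 6/5/3: the 3 is implied.
A third above A in this key is C.
A fifth above A in this key is E.
A sixth above A in this key is F.
Together with the bass A, this spells F major seventh in first inversion.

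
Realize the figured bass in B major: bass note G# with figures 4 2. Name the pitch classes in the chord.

The written figures 4 2 are shorthand for 6/4/2: the 6 is implied.
A second above G# in this key is A#.
A fourth above G# in this key is C#.
A sixth above G# in this key is E.
Together with the bass G#, this spells A# half-diminished seventh in third inversion.

G#, A#, C#, E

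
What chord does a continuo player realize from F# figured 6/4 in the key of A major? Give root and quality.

B minor

The figures 6/4 indicate a triad in second inversion.
In second inversion the root lies a fourth above the bass: a fourth above F# in A major is B.
The chord tones are F#, B, D, giving B minor.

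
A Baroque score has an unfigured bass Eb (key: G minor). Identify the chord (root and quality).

Eb major

An unfigured bass indicates a triad in root position.
In root position the bass is the root, so the root is Eb.
The chord tones are Eb, G, Bb, giving Eb major.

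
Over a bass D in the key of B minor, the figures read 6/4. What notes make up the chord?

A fourth above D in this key is G.
A sixth above D in this key is B.
Together with the bass D, this spells G major in second inversion.

D, G, B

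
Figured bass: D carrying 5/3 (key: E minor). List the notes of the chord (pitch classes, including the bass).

A third above D in this key is F#.
A fifth above D in this key is A.
Together with the bass D, this spells D major in root position.

D, F#, A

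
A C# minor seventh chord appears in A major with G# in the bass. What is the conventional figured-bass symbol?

G# is the fifth of C# minor seventh, so the chord is in second inversion.
A seventh chord in second inversion is figured 6/4/3, conventionally abbreviated 4/3.

4/3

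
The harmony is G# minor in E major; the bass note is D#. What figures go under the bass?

6/4

D# is the fifth of G# minor, so the chord is in second inversion.
A triad in second inversion is figured 6/4, conventionally abbreviated 6/4.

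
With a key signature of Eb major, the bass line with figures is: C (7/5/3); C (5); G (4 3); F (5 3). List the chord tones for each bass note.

C (7/5/3): C, Eb, G, Bb.
C (5/3): C, Eb, G.
G (6/4/3): G, Bb, C, Eb.
F (5/3): F, Ab, C.

C, Eb, G, Bb | C, Eb, G | G, Bb, C, Eb | F, Ab, C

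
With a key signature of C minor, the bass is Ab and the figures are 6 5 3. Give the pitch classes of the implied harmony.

Ab, C, Eb, F

A third above Ab in this key is C.
A fifth above Ab in this key is Eb.
A sixth above Ab in this key is F.
Together with the bass Ab, this spells F minor seventh in first inversion.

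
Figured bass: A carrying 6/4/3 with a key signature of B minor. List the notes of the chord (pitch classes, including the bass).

A, C#, D, F#

A third above A in this key is C#.
A fourth above A in this key is D.
A sixth above A in this key is F#.
Together with the bass A, this spells D major seventh in second inversion.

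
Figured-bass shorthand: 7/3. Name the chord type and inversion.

7/3 is shorthand for 7/5/3.
Intervals of 7/5/3 above the bass form a seventh chord; the bass is the root, so this is root position.

seventh chord, root position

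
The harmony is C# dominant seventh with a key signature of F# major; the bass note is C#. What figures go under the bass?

7

C# is the root of C# dominant seventh, so the chord is in root position.
A seventh chord in root position is figured 7/5/3, conventionally abbreviated 7.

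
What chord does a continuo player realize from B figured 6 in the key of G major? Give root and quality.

The figures 6 indicate a triad in first inversion.
In first inversion the root lies a sixth above the bass: a sixth above B in G major is G.
The chord tones are B, D, G, giving G major.

G major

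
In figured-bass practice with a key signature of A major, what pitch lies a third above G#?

B

Counting 2 letter steps above G# lands on B; in A major, that letter is B.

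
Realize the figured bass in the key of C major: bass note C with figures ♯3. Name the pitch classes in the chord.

The written figures ♯3 are shorthand for 5/3: the 5 is implied.
A third above C in this key is E, raised to E# by the sharp.
A fifth above C in this key is G.

C, E#, G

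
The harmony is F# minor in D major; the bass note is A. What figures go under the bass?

6

A is the third of F# minor, so the chord is in first inversion.
A triad in first inversion is figured 6/3, conventionally abbreviated 6.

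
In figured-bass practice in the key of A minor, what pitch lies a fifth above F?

C

Counting 4 letter steps above F lands on C; in A minor, that letter is C.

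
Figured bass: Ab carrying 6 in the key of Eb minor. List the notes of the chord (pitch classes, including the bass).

The written figures 6 are shorthand for 6/3: the 3 is implied.
A third above Ab in this key is Cb.
A sixth above Ab in this key is F.
Together with the bass Ab, this spells F diminished in first inversion.

Ab, Cb, F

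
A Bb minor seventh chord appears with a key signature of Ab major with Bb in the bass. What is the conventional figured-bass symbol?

7

Bb is the root of Bb minor seventh, so the chord is in root position.
A seventh chord in root position is figured 7/5/3, conventionally abbreviated 7.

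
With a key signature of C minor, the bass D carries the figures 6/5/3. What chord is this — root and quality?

Bb dominant seventh

The figures 6/5/3 indicate a seventh chord in first inversion.
In first inversion the root lies a sixth above the bass: a sixth above D in C minor is Bb.
The chord tones are D, F, Ab, Bb, giving Bb dominant seventh.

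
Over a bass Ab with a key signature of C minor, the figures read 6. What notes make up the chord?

Ab, C, F

The written figures 6 are shorthand for 6/3: the 3 is implied.
A third above Ab in this key is C.
A sixth above Ab in this key is F.
Together with the bass Ab, this spells F minor in first inversion.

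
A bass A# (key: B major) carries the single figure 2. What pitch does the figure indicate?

B

Counting 1 letter step above A# lands on B; in B major, that letter is B.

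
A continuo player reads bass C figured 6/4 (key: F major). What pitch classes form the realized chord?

A fourth above C in this key is F.
A sixth above C in this key is A.
Together with the bass C, this spells F major in second inversion.

C, F, A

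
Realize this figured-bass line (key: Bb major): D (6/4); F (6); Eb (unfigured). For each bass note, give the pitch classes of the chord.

D, G, Bb | F, A, D | Eb, G, Bb

D (6/4): D, G, Bb.
F (6/3): F, A, D.
Eb (5/3): Eb, G, Bb.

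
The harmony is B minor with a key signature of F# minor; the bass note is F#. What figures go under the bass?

6/4

F# is the fifth of B minor, so the chord is in second inversion.
A triad in second inversion is figured 6/4, conventionally abbreviated 6/4.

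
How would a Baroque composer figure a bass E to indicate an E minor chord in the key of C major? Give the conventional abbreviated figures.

E is the root of E minor, so the chord is in root position.
A triad in root position is figured 5/3, conventionally abbreviated (no figures — root-position triad).

no figures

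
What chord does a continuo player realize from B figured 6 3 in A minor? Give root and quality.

G major

The figures 6 3 indicate a triad in first inversion.
In first inversion the root lies a sixth above the bass: a sixth above B in A minor is G.
The chord tones are B, D, G, giving G major.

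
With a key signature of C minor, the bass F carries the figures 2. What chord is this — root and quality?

G minor seventh

The figures 2 indicate a seventh chord in third inversion.
In third inversion the root lies a second above the bass: a second above F in C minor is G.
The chord tones are F, G, Bb, D, giving G minor seventh.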